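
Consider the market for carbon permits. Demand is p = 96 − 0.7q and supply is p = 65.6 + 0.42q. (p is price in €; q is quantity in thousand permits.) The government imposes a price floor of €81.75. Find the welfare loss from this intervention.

€25.79 thousand

Competitive equilibrium: 96 − 0.7q = 65.6 + 0.42q → q* = 27.1429, p* = 77.
At the floor p = 81.75, quantity demanded = (96 − 81.75)/0.7 = 20.3571.
Sellers' marginal cost at q' = 20.3571: 65.6 + 0.42·20.3571 = 74.15.
Δq = 27.1429 − 20.3571 = 6.7858; wedge = 81.75 − 74.15 = 7.6.
Deadweight loss = ½ × 6.7858 × 7.6 = €25.79 thousand.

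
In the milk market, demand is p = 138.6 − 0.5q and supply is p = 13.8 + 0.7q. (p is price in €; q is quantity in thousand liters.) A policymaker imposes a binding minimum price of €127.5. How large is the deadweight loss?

€4014.744 thousand

Competitive equilibrium: 138.6 − 0.5q = 13.8 + 0.7q → q* = 104, p* = 86.6.
At the floor p = 127.5, quantity demanded = (138.6 − 127.5)/0.5 = 22.2.
Sellers' marginal cost at q' = 22.2: 13.8 + 0.7·22.2 = 29.34.
Δq = 104 − 22.2 = 81.8; wedge = 127.5 − 29.34 = 98.16.
Deadweight loss = ½ × 81.8 × 98.16 = €4014.744 thousand.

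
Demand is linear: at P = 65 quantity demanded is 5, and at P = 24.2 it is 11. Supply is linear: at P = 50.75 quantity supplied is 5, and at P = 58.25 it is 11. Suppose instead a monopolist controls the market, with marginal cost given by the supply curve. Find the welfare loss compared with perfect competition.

Demand slope = (24.2 − 65)/(11 − 5) = −6.8, so P = 99 − 6.8Q.
Supply slope = (58.25 − 50.75)/(11 − 5) = 1.25, so P = 44.5 + 1.25Q.
Competitive equilibrium: 99 − 6.8Q = 44.5 + 1.25Q → Q* = 6.77019, P* = 52.96273.
Marginal revenue: MR = 99 − 13.6Q. Set MR = MC: 99 − 13.6Q = 44.5 + 1.25Q → Q_m = 3.67003.
Price P_m = 99 − 6.8·3.67003 = 74.0438; MC(Q_m) = 44.5 + 1.25·3.67003 = 49.08754.
Competitive Q* = 6.77019, so ΔQ = 3.10016; wedge = 74.0438 − 49.08754 = 24.95626.
Deadweight loss = ½ × 3.10016 × 24.95626 = 38.68.

38.68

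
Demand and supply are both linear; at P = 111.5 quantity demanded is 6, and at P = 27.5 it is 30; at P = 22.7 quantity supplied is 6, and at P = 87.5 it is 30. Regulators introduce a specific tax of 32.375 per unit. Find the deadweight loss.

Demand slope = (27.5 − 111.5)/(30 − 6) = −3.5, so P = 132.5 − 3.5Q.
Supply slope = (87.5 − 22.7)/(30 − 6) = 2.7, so P = 6.5 + 2.7Q.
Competitive equilibrium: 132.5 − 3.5Q = 6.5 + 2.7Q → Q* = 20.3226, P* = 61.371.
With the tax, the buyer price exceeds the seller price by 32.375: (132.5 − 3.5Q) − (6.5 + 2.7Q) = 32.375 → Q' = 15.1008.
ΔQ = 20.3226 − 15.1008 = 5.2218; the wedge equals the tax, 32.375.
Welfare loss = ½ × 5.2218 × 32.375 = 84.53.

84.53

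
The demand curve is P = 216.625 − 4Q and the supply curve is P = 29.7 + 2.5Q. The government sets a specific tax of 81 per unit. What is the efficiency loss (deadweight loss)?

Competitive equilibrium: 216.625 − 4Q = 29.7 + 2.5Q → Q* = 28.7577, P* = 101.5942.
With the tax, the buyer price exceeds the seller price by 81: (216.625 − 4Q) − (29.7 + 2.5Q) = 81 → Q' = 16.2962.
ΔQ = 28.7577 − 16.2962 = 12.4615; the wedge equals the tax, 81.
Deadweight loss = ½ × 12.4615 × 81 = 504.69.

504.69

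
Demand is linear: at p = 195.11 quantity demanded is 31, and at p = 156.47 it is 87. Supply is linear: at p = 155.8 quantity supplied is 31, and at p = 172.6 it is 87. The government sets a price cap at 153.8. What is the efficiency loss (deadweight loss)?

Demand slope = (156.47 − 195.11)/(87 − 31) = −0.69, so p = 216.5 − 0.69q.
Supply slope = (172.6 − 155.8)/(87 − 31) = 0.3, so p = 146.5 + 0.3q.
Competitive equilibrium: 216.5 − 0.69q = 146.5 + 0.3q → q* = 70.7071, p* = 167.7121.
At the ceiling p = 153.8, quantity supplied = (153.8 − 146.5)/0.3 = 24.3333.
Willingness to pay at q' = 24.3333: 216.5 − 0.69·24.3333 = 199.71.
Δq = 70.7071 − 24.3333 = 46.3738; wedge = 199.71 − 153.8 = 45.91.
Welfare loss = ½ × 46.3738 × 45.91 = 1064.51.

1064.51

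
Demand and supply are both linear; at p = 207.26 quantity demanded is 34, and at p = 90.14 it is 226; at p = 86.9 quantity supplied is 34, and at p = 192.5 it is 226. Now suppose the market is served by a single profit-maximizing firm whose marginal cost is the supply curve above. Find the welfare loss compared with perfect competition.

Demand slope = (90.14 − 207.26)/(226 − 34) = −0.61, so p = 228 − 0.61q.
Supply slope = (192.5 − 86.9)/(226 − 34) = 0.55, so p = 68.2 + 0.55q.
Competitive equilibrium: 228 − 0.61q = 68.2 + 0.55q → q* = 137.7586, p* = 143.9672.
Marginal revenue: MR = 228 − 1.22q. Set MR = MC: 228 − 1.22q = 68.2 + 0.55q → q_m = 90.2825.
Price p_m = 228 − 0.61·90.2825 = 172.9277; MC(q_m) = 68.2 + 0.55·90.2825 = 117.8554.
Competitive q* = 137.7586, so Δq = 47.4761; wedge = 172.9277 − 117.8554 = 55.0723.
The triangle = ½ × 47.4761 × 55.0723 = 1307.31.

1307.31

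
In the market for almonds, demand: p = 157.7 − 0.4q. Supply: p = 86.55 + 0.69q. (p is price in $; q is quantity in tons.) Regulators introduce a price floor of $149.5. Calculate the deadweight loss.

Competitive equilibrium: 157.7 − 0.4q = 86.55 + 0.69q → q* = 65.2752, p* = 131.5899.
At the floor p = 149.5, quantity demanded = (157.7 − 149.5)/0.4 = 20.5.
Sellers' marginal cost at q' = 20.5: 86.55 + 0.69·20.5 = 100.695.
Δq = 65.2752 − 20.5 = 44.7752; wedge = 149.5 − 100.695 = 48.805.
Deadweight loss = ½ × 44.7752 × 48.805 = $1092.63.

$1092.63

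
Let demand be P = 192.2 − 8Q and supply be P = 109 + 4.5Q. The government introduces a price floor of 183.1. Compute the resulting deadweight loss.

190.34

Competitive equilibrium: 192.2 − 8Q = 109 + 4.5Q → Q* = 6.656, P* = 138.952.
At the floor P = 183.1, quantity demanded = (192.2 − 183.1)/8 = 1.1375.
Sellers' marginal cost at Q' = 1.1375: 109 + 4.5·1.1375 = 114.1188.
ΔQ = 6.656 − 1.1375 = 5.5185; wedge = 183.1 − 114.1188 = 68.9812.
The triangle = ½ × 5.5185 × 68.9812 = 190.34.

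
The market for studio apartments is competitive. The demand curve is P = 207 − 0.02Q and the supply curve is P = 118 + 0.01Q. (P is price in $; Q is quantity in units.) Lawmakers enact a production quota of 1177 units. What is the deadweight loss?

Competitive equilibrium: 207 − 0.02Q = 118 + 0.01Q → Q* = 2966.6667, P* = 147.6667.
At Q = 1177: demand price = 207 − 0.02·1177 = 183.46; supply price = 118 + 0.01·1177 = 129.77.
ΔQ = 2966.6667 − 1177 = 1789.6667; wedge = 183.46 − 129.77 = 53.69.
The triangle = ½ × 1789.6667 × 53.69 = $48043.60.

$48043.60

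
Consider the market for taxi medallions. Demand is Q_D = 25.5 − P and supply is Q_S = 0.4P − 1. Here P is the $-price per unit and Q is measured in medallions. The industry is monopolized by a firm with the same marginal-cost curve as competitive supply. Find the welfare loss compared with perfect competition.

$3.73

In inverse form: demand P = 25.5 − Q, supply P = 2.5 + 2.5Q.
Competitive equilibrium: 25.5 − Q = 2.5 + 2.5Q → Q* = 6.5714, P* = 18.9286.
Marginal revenue: MR = 25.5 − 2Q. Set MR = MC: 25.5 − 2Q = 2.5 + 2.5Q → Q_m = 5.1111.
Price P_m = 25.5 − 1·5.1111 = 20.3889; MC(Q_m) = 2.5 + 2.5·5.1111 = 15.2778.
Competitive Q* = 6.5714, so ΔQ = 1.4603; wedge = 20.3889 − 15.2778 = 5.1111.
Deadweight loss = ½ × 1.4603 × 5.1111 = $3.73.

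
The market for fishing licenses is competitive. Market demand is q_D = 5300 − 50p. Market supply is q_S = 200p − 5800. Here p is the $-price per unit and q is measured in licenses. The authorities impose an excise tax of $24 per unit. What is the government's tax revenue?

In inverse form: demand p = 106 − 0.02q, supply p = 29 + 0.005q.
Competitive equilibrium: 106 − 0.02q = 29 + 0.005q → q* = 3080, p* = 44.4.
With the tax, the buyer price exceeds the seller price by 24: (106 − 0.02q) − (29 + 0.005q) = 24 → q' = 2120.
Tax revenue = 24 × 2120 = $50880.

$50880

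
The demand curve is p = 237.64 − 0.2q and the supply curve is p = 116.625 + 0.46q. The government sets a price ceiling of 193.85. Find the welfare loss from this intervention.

79.03

Competitive equilibrium: 237.64 − 0.2q = 116.625 + 0.46q → q* = 183.3561, p* = 200.9688.
At the ceiling p = 193.85, quantity supplied = (193.85 − 116.625)/0.46 = 167.8804.
Willingness to pay at q' = 167.8804: 237.64 − 0.2·167.8804 = 204.0639.
Δq = 183.3561 − 167.8804 = 15.4757; wedge = 204.0639 − 193.85 = 10.2139.
Welfare loss = ½ × 15.4757 × 10.2139 = 79.03.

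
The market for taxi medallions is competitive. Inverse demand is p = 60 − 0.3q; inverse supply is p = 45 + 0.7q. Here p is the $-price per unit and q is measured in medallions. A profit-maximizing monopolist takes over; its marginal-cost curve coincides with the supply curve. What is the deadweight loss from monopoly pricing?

$5.99

Competitive equilibrium: 60 − 0.3q = 45 + 0.7q → q* = 15, p* = 55.5.
Marginal revenue: MR = 60 − 0.6q. Set MR = MC: 60 − 0.6q = 45 + 0.7q → q_m = 11.5385.
Price p_m = 60 − 0.3·11.5385 = 56.5385; MC(q_m) = 45 + 0.7·11.5385 = 53.077.
Competitive q* = 15, so Δq = 3.4615; wedge = 56.5385 − 53.077 = 3.4615.
DWL = ½ × 3.4615 × 3.4615 = $5.99.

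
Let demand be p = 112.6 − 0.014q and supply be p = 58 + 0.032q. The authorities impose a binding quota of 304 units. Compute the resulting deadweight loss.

Competitive equilibrium: 112.6 − 0.014q = 58 + 0.032q → q* = 1186.9565, p* = 95.9826.
At q = 304: demand price = 112.6 − 0.014·304 = 108.344; supply price = 58 + 0.032·304 = 67.728.
Δq = 1186.9565 − 304 = 882.9565; wedge = 108.344 − 67.728 = 40.616.
The triangle = ½ × 882.9565 × 40.616 = 17931.08.

17931.08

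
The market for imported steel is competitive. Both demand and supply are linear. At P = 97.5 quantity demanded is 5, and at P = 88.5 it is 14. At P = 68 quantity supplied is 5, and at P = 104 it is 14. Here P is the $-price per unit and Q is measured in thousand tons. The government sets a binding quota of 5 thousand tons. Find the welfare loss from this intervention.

$87.025 thousand

Demand slope = (88.5 − 97.5)/(14 − 5) = −1, so P = 102.5 − Q.
Supply slope = (104 − 68)/(14 − 5) = 4, so P = 48 + 4Q.
Competitive equilibrium: 102.5 − Q = 48 + 4Q → Q* = 10.9, P* = 91.6.
At Q = 5: demand price = 102.5 − 1·5 = 97.5; supply price = 48 + 4·5 = 68.
ΔQ = 10.9 − 5 = 5.9; wedge = 97.5 − 68 = 29.5.
Welfare loss = ½ × 5.9 × 29.5 = $87.025 thousand.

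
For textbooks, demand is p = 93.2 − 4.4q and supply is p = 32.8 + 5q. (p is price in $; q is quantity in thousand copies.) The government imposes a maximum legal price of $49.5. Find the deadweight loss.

$44.75 thousand

Competitive equilibrium: 93.2 − 4.4q = 32.8 + 5q → q* = 6.4255, p* = 64.9277.
At the ceiling p = 49.5, quantity supplied = (49.5 − 32.8)/5 = 3.34.
Willingness to pay at q' = 3.34: 93.2 − 4.4·3.34 = 78.504.
Δq = 6.4255 − 3.34 = 3.0855; wedge = 78.504 − 49.5 = 29.004.
Deadweight loss = ½ × 3.0855 × 29.004 = $44.75 thousand.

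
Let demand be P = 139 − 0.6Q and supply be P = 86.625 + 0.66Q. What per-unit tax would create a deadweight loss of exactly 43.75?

10.5

Competitive equilibrium: 139 − 0.6Q = 86.625 + 0.66Q → Q* = 41.5675, P* = 114.0595.
A tax t gives ΔQ = t/1.26 and wedge t, so DWL = t²/2.52.
t²/2.52 = 43.75 → t² = 110.25 → t = 10.5.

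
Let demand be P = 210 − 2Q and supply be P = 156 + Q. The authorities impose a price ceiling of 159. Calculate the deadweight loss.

337.50

Competitive equilibrium: 210 − 2Q = 156 + Q → Q* = 18, P* = 174.
At the ceiling P = 159, quantity supplied = (159 − 156)/1 = 3.
Willingness to pay at Q' = 3: 210 − 2·3 = 204.
ΔQ = 18 − 3 = 15; wedge = 204 − 159 = 45.
DWL = ½ × 15 × 45 = 337.50.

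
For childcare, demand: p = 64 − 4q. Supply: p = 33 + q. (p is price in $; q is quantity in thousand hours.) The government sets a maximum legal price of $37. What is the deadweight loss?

$12.10 thousand

Competitive equilibrium: 64 − 4q = 33 + q → q* = 6.2, p* = 39.2.
At the ceiling p = 37, quantity supplied = (37 − 33)/1 = 4.
Willingness to pay at q' = 4: 64 − 4·4 = 48.
Δq = 6.2 − 4 = 2.2; wedge = 48 − 37 = 11.
DWL = ½ × 2.2 × 11 = $12.10 thousand.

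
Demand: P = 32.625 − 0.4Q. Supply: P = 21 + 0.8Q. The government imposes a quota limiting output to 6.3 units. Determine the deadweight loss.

6.89

Competitive equilibrium: 32.625 − 0.4Q = 21 + 0.8Q → Q* = 9.6875, P* = 28.75.
At Q = 6.3: demand price = 32.625 − 0.4·6.3 = 30.105; supply price = 21 + 0.8·6.3 = 26.04.
ΔQ = 9.6875 − 6.3 = 3.3875; wedge = 30.105 − 26.04 = 4.065.
DWL = ½ × 3.3875 × 4.065 = 6.89.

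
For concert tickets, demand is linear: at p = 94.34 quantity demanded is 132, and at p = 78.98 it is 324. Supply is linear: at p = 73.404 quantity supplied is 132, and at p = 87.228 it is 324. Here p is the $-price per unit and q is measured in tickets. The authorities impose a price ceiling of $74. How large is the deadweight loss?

Demand slope = (78.98 − 94.34)/(324 − 132) = −0.08, so p = 104.9 − 0.08q.
Supply slope = (87.228 − 73.404)/(324 − 132) = 0.072, so p = 63.9 + 0.072q.
Competitive equilibrium: 104.9 − 0.08q = 63.9 + 0.072q → q* = 269.7368, p* = 83.3211.
At the ceiling p = 74, quantity supplied = (74 − 63.9)/0.072 = 140.2778.
Willingness to pay at q' = 140.2778: 104.9 − 0.08·140.2778 = 93.6778.
Δq = 269.7368 − 140.2778 = 129.459; wedge = 93.6778 − 74 = 19.6778.
Deadweight loss = ½ × 129.459 × 19.6778 = $1273.73.

$1273.73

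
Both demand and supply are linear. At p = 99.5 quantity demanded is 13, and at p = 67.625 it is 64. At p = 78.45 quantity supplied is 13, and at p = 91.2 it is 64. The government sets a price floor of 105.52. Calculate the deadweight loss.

496.54

Demand slope = (67.625 − 99.5)/(64 − 13) = −0.625, so p = 107.625 − 0.625q.
Supply slope = (91.2 − 78.45)/(64 − 13) = 0.25, so p = 75.2 + 0.25q.
Competitive equilibrium: 107.625 − 0.625q = 75.2 + 0.25q → q* = 37.0571, p* = 84.4643.
At the floor p = 105.52, quantity demanded = (107.625 − 105.52)/0.625 = 3.368.
Sellers' marginal cost at q' = 3.368: 75.2 + 0.25·3.368 = 76.042.
Δq = 37.0571 − 3.368 = 33.6891; wedge = 105.52 − 76.042 = 29.478.
Welfare loss = ½ × 33.6891 × 29.478 = 496.54.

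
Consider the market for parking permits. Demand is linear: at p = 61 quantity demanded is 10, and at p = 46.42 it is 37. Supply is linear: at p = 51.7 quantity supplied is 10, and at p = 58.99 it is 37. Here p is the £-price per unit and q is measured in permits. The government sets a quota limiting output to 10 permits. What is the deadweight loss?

Demand slope = (46.42 − 61)/(37 − 10) = −0.54, so p = 66.4 − 0.54q.
Supply slope = (58.99 − 51.7)/(37 − 10) = 0.27, so p = 49 + 0.27q.
Competitive equilibrium: 66.4 − 0.54q = 49 + 0.27q → q* = 21.4815, p* = 54.8.
At q = 10: demand price = 66.4 − 0.54·10 = 61; supply price = 49 + 0.27·10 = 51.7.
Δq = 21.4815 − 10 = 11.4815; wedge = 61 − 51.7 = 9.3.
The triangle = ½ × 11.4815 × 9.3 = £53.39.

£53.39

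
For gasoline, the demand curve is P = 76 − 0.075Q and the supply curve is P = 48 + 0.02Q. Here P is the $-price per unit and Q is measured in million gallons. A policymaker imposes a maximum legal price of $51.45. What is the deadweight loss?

$709.74 million

Competitive equilibrium: 76 − 0.075Q = 48 + 0.02Q → Q* = 294.7368, P* = 53.8947.
At the ceiling P = 51.45, quantity supplied = (51.45 − 48)/0.02 = 172.5.
Willingness to pay at Q' = 172.5: 76 − 0.075·172.5 = 63.0625.
ΔQ = 294.7368 − 172.5 = 122.2368; wedge = 63.0625 − 51.45 = 11.6125.
Deadweight loss = ½ × 122.2368 × 11.6125 = $709.74 million.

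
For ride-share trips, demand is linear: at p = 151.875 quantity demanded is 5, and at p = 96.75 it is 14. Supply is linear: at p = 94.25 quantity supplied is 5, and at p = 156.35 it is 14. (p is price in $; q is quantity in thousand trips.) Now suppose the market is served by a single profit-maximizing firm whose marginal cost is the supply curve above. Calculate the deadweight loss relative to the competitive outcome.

$59.17 thousand

Demand slope = (96.75 − 151.875)/(14 − 5) = −6.125, so p = 182.5 − 6.125q.
Supply slope = (156.35 − 94.25)/(14 − 5) = 6.9, so p = 59.75 + 6.9q.
Competitive equilibrium: 182.5 − 6.125q = 59.75 + 6.9q → q* = 9.4242, p* = 124.7769.
Marginal revenue: MR = 182.5 − 12.25q. Set MR = MC: 182.5 − 12.25q = 59.75 + 6.9q → q_m = 6.4099.
Price p_m = 182.5 − 6.125·6.4099 = 143.2394; MC(q_m) = 59.75 + 6.9·6.4099 = 103.9783.
Competitive q* = 9.4242, so Δq = 3.0143; wedge = 143.2394 − 103.9783 = 39.2611.
DWL = ½ × 3.0143 × 39.2611 = $59.17 thousand.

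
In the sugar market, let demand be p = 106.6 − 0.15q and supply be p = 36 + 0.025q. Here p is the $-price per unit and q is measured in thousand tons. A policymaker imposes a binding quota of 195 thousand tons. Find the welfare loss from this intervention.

$3801.22 thousand

Competitive equilibrium: 106.6 − 0.15q = 36 + 0.025q → q* = 403.4286, p* = 46.0857.
At q = 195: demand price = 106.6 − 0.15·195 = 77.35; supply price = 36 + 0.025·195 = 40.875.
Δq = 403.4286 − 195 = 208.4286; wedge = 77.35 − 40.875 = 36.475.
DWL = ½ × 208.4286 × 36.475 = $3801.22 thousand.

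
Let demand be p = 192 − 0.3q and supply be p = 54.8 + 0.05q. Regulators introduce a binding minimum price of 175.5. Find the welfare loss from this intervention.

19874.575

Competitive equilibrium: 192 − 0.3q = 54.8 + 0.05q → q* = 392, p* = 74.4.
At the floor p = 175.5, quantity demanded = (192 − 175.5)/0.3 = 55.
Sellers' marginal cost at q' = 55: 54.8 + 0.05·55 = 57.55.
Δq = 392 − 55 = 337; wedge = 175.5 − 57.55 = 117.95.
Welfare loss = ½ × 337 × 117.95 = 19874.575.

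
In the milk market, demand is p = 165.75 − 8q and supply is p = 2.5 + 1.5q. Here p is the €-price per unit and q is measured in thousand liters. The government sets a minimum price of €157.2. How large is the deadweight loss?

Competitive equilibrium: 165.75 − 8q = 2.5 + 1.5q → q* = 17.1842, p* = 28.2763.
At the floor p = 157.2, quantity demanded = (165.75 − 157.2)/8 = 1.0688.
Sellers' marginal cost at q' = 1.0688: 2.5 + 1.5·1.0688 = 4.1032.
Δq = 17.1842 − 1.0688 = 16.1154; wedge = 157.2 − 4.1032 = 153.0968.
DWL = ½ × 16.1154 × 153.0968 = €1233.61 thousand.

€1233.61 thousand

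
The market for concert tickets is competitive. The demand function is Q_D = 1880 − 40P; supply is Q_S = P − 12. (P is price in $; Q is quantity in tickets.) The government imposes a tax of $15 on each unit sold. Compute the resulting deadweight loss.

In inverse form: demand P = 47 − 0.025Q, supply P = 12 + Q.
Competitive equilibrium: 47 − 0.025Q = 12 + Q → Q* = 34.1463, P* = 46.1463.
With the tax, the buyer price exceeds the seller price by 15: (47 − 0.025Q) − (12 + Q) = 15 → Q' = 19.5122.
ΔQ = 34.1463 − 19.5122 = 14.6341; the wedge equals the tax, 15.
Deadweight loss = ½ × 14.6341 × 15 = $109.76.

$109.76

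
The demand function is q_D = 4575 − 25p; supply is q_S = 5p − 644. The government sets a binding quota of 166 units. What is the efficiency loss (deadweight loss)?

In inverse form: demand p = 183 − 0.04q, supply p = 128.8 + 0.2q.
Competitive equilibrium: 183 − 0.04q = 128.8 + 0.2q → q* = 225.8333, p* = 173.9667.
At q = 166: demand price = 183 − 0.04·166 = 176.36; supply price = 128.8 + 0.2·166 = 162.
Δq = 225.8333 − 166 = 59.8333; wedge = 176.36 − 162 = 14.36.
Deadweight loss = ½ × 59.8333 × 14.36 = 429.60.

429.60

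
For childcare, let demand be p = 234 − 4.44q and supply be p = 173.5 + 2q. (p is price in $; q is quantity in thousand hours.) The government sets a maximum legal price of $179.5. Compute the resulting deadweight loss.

Competitive equilibrium: 234 − 4.44q = 173.5 + 2q → q* = 9.3944, p* = 192.2888.
At the ceiling p = 179.5, quantity supplied = (179.5 − 173.5)/2 = 3.
Willingness to pay at q' = 3: 234 − 4.44·3 = 220.68.
Δq = 9.3944 − 3 = 6.3944; wedge = 220.68 − 179.5 = 41.18.
The triangle = ½ × 6.3944 × 41.18 = $131.66 thousand.

$131.66 thousand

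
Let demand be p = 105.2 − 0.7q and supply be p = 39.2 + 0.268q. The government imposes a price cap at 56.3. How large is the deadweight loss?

9.27

Competitive equilibrium: 105.2 − 0.7q = 39.2 + 0.268q → q* = 68.1818, p* = 57.4727.
At the ceiling p = 56.3, quantity supplied = (56.3 − 39.2)/0.268 = 63.806.
Willingness to pay at q' = 63.806: 105.2 − 0.7·63.806 = 60.5358.
Δq = 68.1818 − 63.806 = 4.3758; wedge = 60.5358 − 56.3 = 4.2358.
Deadweight loss = ½ × 4.3758 × 4.2358 = 9.27.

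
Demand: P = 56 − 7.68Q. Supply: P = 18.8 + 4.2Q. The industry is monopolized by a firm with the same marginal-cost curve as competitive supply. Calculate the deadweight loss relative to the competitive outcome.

8.98

Competitive equilibrium: 56 − 7.68Q = 18.8 + 4.2Q → Q* = 3.1313, P* = 31.9515.
Marginal revenue: MR = 56 − 15.36Q. Set MR = MC: 56 − 15.36Q = 18.8 + 4.2Q → Q_m = 1.9018.
Price P_m = 56 − 7.68·1.9018 = 41.3942; MC(Q_m) = 18.8 + 4.2·1.9018 = 26.7876.
Competitive Q* = 3.1313, so ΔQ = 1.2295; wedge = 41.3942 − 26.7876 = 14.6066.
DWL = ½ × 1.2295 × 14.6066 = 8.98.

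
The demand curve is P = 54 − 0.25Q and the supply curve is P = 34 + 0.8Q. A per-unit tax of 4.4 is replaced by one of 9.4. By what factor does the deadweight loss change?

4.564

Competitive equilibrium: 54 − 0.25Q = 34 + 0.8Q → Q* = 19.0476, P* = 49.2381.
For a per-unit tax t: ΔQ = t/1.05, so DWL = ½·t·(t/1.05) = t²/2.1.
At t = 4.4: DWL = 9.219. At t = 9.4: DWL = 42.076.
Ratio = (9.4/4.4)² = 4.564.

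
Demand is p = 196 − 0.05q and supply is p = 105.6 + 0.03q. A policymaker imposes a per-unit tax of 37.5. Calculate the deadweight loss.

8789.06

Competitive equilibrium: 196 − 0.05q = 105.6 + 0.03q → q* = 1130, p* = 139.5.
With the tax, the buyer price exceeds the seller price by 37.5: (196 − 0.05q) − (105.6 + 0.03q) = 37.5 → q' = 661.25.
Δq = 1130 − 661.25 = 468.75; the wedge equals the tax, 37.5.
Deadweight loss = ½ × 468.75 × 37.5 = 8789.06.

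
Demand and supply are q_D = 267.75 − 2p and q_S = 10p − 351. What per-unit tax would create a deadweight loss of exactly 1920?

48

In inverse form: demand p = 133.875 − 0.5q, supply p = 35.1 + 0.1q.
Competitive equilibrium: 133.875 − 0.5q = 35.1 + 0.1q → q* = 164.625, p* = 51.5625.
A tax t gives Δq = t/0.6 and wedge t, so DWL = t²/1.2.
t²/1.2 = 1920 → t² = 2304 → t = 48.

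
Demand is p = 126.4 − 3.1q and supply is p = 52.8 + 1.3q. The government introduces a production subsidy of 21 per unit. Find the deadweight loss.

Competitive equilibrium: 126.4 − 3.1q = 52.8 + 1.3q → q* = 16.7273, p* = 74.5455.
The subsidy lowers effective supply by 21: p = 31.8 + 1.3q.
New quantity: 126.4 − 3.1q = 31.8 + 1.3q → q' = 21.5.
Overproduction Δq = 21.5 − 16.7273 = 4.7727; wedge = subsidy = 21.
Deadweight loss = ½ × 4.7727 × 21 = 50.11.

50.11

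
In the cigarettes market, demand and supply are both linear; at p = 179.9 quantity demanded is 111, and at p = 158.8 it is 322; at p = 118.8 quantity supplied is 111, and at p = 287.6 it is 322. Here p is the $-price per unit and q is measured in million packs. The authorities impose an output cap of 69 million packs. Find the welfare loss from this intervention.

Demand slope = (158.8 − 179.9)/(322 − 111) = −0.1, so p = 191 − 0.1q.
Supply slope = (287.6 − 118.8)/(322 − 111) = 0.8, so p = 30 + 0.8q.
Competitive equilibrium: 191 − 0.1q = 30 + 0.8q → q* = 178.8889, p* = 173.1111.
At q = 69: demand price = 191 − 0.1·69 = 184.1; supply price = 30 + 0.8·69 = 85.2.
Δq = 178.8889 − 69 = 109.8889; wedge = 184.1 − 85.2 = 98.9.
The triangle = ½ × 109.8889 × 98.9 = $5434.01 million.

$5434.01 million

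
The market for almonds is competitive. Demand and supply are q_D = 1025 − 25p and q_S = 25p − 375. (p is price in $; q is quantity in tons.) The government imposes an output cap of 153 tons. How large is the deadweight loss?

$1183.36

In inverse form: demand p = 41 − 0.04q, supply p = 15 + 0.04q.
Competitive equilibrium: 41 − 0.04q = 15 + 0.04q → q* = 325, p* = 28.
At q = 153: demand price = 41 − 0.04·153 = 34.88; supply price = 15 + 0.04·153 = 21.12.
Δq = 325 − 153 = 172; wedge = 34.88 − 21.12 = 13.76.
The triangle = ½ × 172 × 13.76 = $1183.36.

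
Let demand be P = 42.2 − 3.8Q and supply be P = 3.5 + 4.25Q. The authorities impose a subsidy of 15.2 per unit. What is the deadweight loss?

14.35

Competitive equilibrium: 42.2 − 3.8Q = 3.5 + 4.25Q → Q* = 4.8075, P* = 23.9317.
The subsidy lowers effective supply by 15.2: P = 4.25Q − 11.7.
New quantity: 42.2 − 3.8Q = 4.25Q − 11.7 → Q' = 6.6957.
Overproduction ΔQ = 6.6957 − 4.8075 = 1.8882; wedge = subsidy = 15.2.
Deadweight loss = ½ × 1.8882 × 15.2 = 14.35.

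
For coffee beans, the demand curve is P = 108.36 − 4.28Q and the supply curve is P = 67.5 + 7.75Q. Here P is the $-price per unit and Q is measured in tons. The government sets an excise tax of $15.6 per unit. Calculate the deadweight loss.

$10.11

Competitive equilibrium: 108.36 − 4.28Q = 67.5 + 7.75Q → Q* = 3.3965, P* = 93.8229.
With the tax, the buyer price exceeds the seller price by 15.6: (108.36 − 4.28Q) − (67.5 + 7.75Q) = 15.6 → Q' = 2.0998.
ΔQ = 3.3965 − 2.0998 = 1.2967; the wedge equals the tax, 15.6.
Welfare loss = ½ × 1.2967 × 15.6 = $10.11.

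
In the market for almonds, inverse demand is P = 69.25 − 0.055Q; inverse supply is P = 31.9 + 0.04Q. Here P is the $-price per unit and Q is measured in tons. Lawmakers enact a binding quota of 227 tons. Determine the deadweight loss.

$1311.40

Competitive equilibrium: 69.25 − 0.055Q = 31.9 + 0.04Q → Q* = 393.1579, P* = 47.6263.
At Q = 227: demand price = 69.25 − 0.055·227 = 56.765; supply price = 31.9 + 0.04·227 = 40.98.
ΔQ = 393.1579 − 227 = 166.1579; wedge = 56.765 − 40.98 = 15.785.
The triangle = ½ × 166.1579 × 15.785 = $1311.40.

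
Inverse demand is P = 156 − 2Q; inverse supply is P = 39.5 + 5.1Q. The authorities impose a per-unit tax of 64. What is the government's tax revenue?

Competitive equilibrium: 156 − 2Q = 39.5 + 5.1Q → Q* = 16.4085, P* = 123.1831.
With the tax, the buyer price exceeds the seller price by 64: (156 − 2Q) − (39.5 + 5.1Q) = 64 → Q' = 7.3944.
Tax revenue = 64 × 7.3944 = 473.24.

473.24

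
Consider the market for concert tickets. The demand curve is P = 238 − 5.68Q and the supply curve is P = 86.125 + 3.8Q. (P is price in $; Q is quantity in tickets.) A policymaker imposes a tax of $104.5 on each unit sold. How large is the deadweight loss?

Competitive equilibrium: 238 − 5.68Q = 86.125 + 3.8Q → Q* = 16.0206, P* = 147.0032.
With the tax, the buyer price exceeds the seller price by 104.5: (238 − 5.68Q) − (86.125 + 3.8Q) = 104.5 → Q' = 4.9974.
ΔQ = 16.0206 − 4.9974 = 11.0232; the wedge equals the tax, 104.5.
DWL = ½ × 11.0232 × 104.5 = $575.96.

$575.96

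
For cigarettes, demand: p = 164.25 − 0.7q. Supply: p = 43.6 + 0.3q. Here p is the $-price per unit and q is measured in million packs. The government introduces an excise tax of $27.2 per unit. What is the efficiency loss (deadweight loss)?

$369.92 million

Competitive equilibrium: 164.25 − 0.7q = 43.6 + 0.3q → q* = 120.65, p* = 79.795.
With the tax, the buyer price exceeds the seller price by 27.2: (164.25 − 0.7q) − (43.6 + 0.3q) = 27.2 → q' = 93.45.
Δq = 120.65 − 93.45 = 27.2; the wedge equals the tax, 27.2.
DWL = ½ × 27.2 × 27.2 = $369.92 million.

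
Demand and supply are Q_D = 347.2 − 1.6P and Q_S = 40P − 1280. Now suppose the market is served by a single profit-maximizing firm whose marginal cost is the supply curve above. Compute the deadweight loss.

In inverse form: demand P = 217 − 0.625Q, supply P = 32 + 0.025Q.
Competitive equilibrium: 217 − 0.625Q = 32 + 0.025Q → Q* = 284.61538, P* = 39.11538.
Marginal revenue: MR = 217 − 1.25Q. Set MR = MC: 217 − 1.25Q = 32 + 0.025Q → Q_m = 145.09804.
Price P_m = 217 − 0.625·145.09804 = 126.31373; MC(Q_m) = 32 + 0.025·145.09804 = 35.62745.
Competitive Q* = 284.61538, so ΔQ = 139.51734; wedge = 126.31373 − 35.62745 = 90.68628.
DWL = ½ × 139.51734 × 90.68628 = 6326.15.

6326.15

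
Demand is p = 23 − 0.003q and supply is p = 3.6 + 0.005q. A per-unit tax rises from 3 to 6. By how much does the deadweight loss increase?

1687.50

Competitive equilibrium: 23 − 0.003q = 3.6 + 0.005q → q* = 2425, p* = 15.725.
For a per-unit tax t: Δq = t/0.008, so DWL = ½·t·(t/0.008) = t²/0.016.
At t = 3: DWL = 562.5. At t = 6: DWL = 2250.
Increase = 2250 − 562.5 = 1687.50.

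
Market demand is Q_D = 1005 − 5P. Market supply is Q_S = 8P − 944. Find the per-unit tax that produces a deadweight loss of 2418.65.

39.65

In inverse form: demand P = 201 − 0.2Q, supply P = 118 + 0.125Q.
Competitive equilibrium: 201 − 0.2Q = 118 + 0.125Q → Q* = 255.3846, P* = 149.9231.
A tax t gives ΔQ = t/0.325 and wedge t, so DWL = t²/0.65.
t²/0.65 = 2418.65 → t² = 1572.1225 → t = 39.65.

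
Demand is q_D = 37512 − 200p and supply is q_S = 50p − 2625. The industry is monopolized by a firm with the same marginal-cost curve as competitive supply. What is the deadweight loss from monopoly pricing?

In inverse form: demand p = 187.56 − 0.005q, supply p = 52.5 + 0.02q.
Competitive equilibrium: 187.56 − 0.005q = 52.5 + 0.02q → q* = 5402.4, p* = 160.548.
Marginal revenue: MR = 187.56 − 0.01q. Set MR = MC: 187.56 − 0.01q = 52.5 + 0.02q → q_m = 4502.
Price p_m = 187.56 − 0.005·4502 = 165.05; MC(q_m) = 52.5 + 0.02·4502 = 142.54.
Competitive q* = 5402.4, so Δq = 900.4; wedge = 165.05 − 142.54 = 22.51.
Welfare loss = ½ × 900.4 × 22.51 = 10134.002.

10134.002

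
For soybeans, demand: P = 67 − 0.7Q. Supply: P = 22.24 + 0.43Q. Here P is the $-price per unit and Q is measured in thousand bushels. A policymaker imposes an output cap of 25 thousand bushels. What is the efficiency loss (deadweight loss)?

Competitive equilibrium: 67 − 0.7Q = 22.24 + 0.43Q → Q* = 39.6106, P* = 39.2726.
At Q = 25: demand price = 67 − 0.7·25 = 49.5; supply price = 22.24 + 0.43·25 = 32.99.
ΔQ = 39.6106 − 25 = 14.6106; wedge = 49.5 − 32.99 = 16.51.
DWL = ½ × 14.6106 × 16.51 = $120.61 thousand.

$120.61 thousand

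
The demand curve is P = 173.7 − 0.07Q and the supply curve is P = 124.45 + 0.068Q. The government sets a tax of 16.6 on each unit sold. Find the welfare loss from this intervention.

998.41

Competitive equilibrium: 173.7 − 0.07Q = 124.45 + 0.068Q → Q* = 356.8841, P* = 148.7181.
With the tax, the buyer price exceeds the seller price by 16.6: (173.7 − 0.07Q) − (124.45 + 0.068Q) = 16.6 → Q' = 236.5942.
ΔQ = 356.8841 − 236.5942 = 120.2899; the wedge equals the tax, 16.6.
The triangle = ½ × 120.2899 × 16.6 = 998.41.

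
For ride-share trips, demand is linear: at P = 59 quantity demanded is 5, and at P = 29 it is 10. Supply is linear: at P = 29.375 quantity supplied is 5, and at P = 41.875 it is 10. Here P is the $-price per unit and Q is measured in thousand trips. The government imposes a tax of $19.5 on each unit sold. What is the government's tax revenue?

$120.73 thousand

Demand slope = (29 − 59)/(10 − 5) = −6, so P = 89 − 6Q.
Supply slope = (41.875 − 29.375)/(10 − 5) = 2.5, so P = 16.875 + 2.5Q.
Competitive equilibrium: 89 − 6Q = 16.875 + 2.5Q → Q* = 8.4853, P* = 38.0882.
With the tax, the buyer price exceeds the seller price by 19.5: (89 − 6Q) − (16.875 + 2.5Q) = 19.5 → Q' = 6.1912.
Tax revenue = 19.5 × 6.1912 = $120.73 thousand.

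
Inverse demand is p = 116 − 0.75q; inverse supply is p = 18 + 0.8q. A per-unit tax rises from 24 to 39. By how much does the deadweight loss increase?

304.84

Competitive equilibrium: 116 − 0.75q = 18 + 0.8q → q* = 63.2258, p* = 68.5806.
For a per-unit tax t: Δq = t/1.55, so DWL = ½·t·(t/1.55) = t²/3.1.
At t = 24: DWL = 185.806. At t = 39: DWL = 490.645.
Increase = 490.645 − 185.806 = 304.84.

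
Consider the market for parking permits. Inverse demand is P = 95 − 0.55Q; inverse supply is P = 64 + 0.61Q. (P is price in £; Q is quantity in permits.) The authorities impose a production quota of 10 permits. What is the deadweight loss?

Competitive equilibrium: 95 − 0.55Q = 64 + 0.61Q → Q* = 26.7241, P* = 80.3017.
At Q = 10: demand price = 95 − 0.55·10 = 89.5; supply price = 64 + 0.61·10 = 70.1.
ΔQ = 26.7241 − 10 = 16.7241; wedge = 89.5 − 70.1 = 19.4.
The triangle = ½ × 16.7241 × 19.4 = £162.22.

£162.22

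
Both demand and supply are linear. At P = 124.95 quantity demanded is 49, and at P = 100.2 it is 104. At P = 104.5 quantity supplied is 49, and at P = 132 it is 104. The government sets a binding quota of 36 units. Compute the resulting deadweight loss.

566.23

Demand slope = (100.2 − 124.95)/(104 − 49) = −0.45, so P = 147 − 0.45Q.
Supply slope = (132 − 104.5)/(104 − 49) = 0.5, so P = 80 + 0.5Q.
Competitive equilibrium: 147 − 0.45Q = 80 + 0.5Q → Q* = 70.5263, P* = 115.2632.
At Q = 36: demand price = 147 − 0.45·36 = 130.8; supply price = 80 + 0.5·36 = 98.
ΔQ = 70.5263 − 36 = 34.5263; wedge = 130.8 − 98 = 32.8.
DWL = ½ × 34.5263 × 32.8 = 566.23.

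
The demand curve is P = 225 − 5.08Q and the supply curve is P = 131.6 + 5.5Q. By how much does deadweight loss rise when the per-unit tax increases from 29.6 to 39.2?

Competitive equilibrium: 225 − 5.08Q = 131.6 + 5.5Q → Q* = 8.828, P* = 180.1539.
For a per-unit tax t: ΔQ = t/10.58, so DWL = ½·t·(t/10.58) = t²/21.16.
At t = 29.6: DWL = 41.406. At t = 39.2: DWL = 72.62.
Increase = 72.62 − 41.406 = 31.21.

31.21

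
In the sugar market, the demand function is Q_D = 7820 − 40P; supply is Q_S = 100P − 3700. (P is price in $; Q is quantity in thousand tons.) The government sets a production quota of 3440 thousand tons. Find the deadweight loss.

$20737.29 thousand

In inverse form: demand P = 195.5 − 0.025Q, supply P = 37 + 0.01Q.
Competitive equilibrium: 195.5 − 0.025Q = 37 + 0.01Q → Q* = 4528.5714, P* = 82.2857.
At Q = 3440: demand price = 195.5 − 0.025·3440 = 109.5; supply price = 37 + 0.01·3440 = 71.4.
ΔQ = 4528.5714 − 3440 = 1088.5714; wedge = 109.5 − 71.4 = 38.1.
DWL = ½ × 1088.5714 × 38.1 = $20737.29 thousand.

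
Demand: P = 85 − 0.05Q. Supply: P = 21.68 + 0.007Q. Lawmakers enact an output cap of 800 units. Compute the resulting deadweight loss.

Competitive equilibrium: 85 − 0.05Q = 21.68 + 0.007Q → Q* = 1110.8772, P* = 29.4561.
At Q = 800: demand price = 85 − 0.05·800 = 45; supply price = 21.68 + 0.007·800 = 27.28.
ΔQ = 1110.8772 − 800 = 310.8772; wedge = 45 − 27.28 = 17.72.
The triangle = ½ × 310.8772 × 17.72 = 2754.37.

2754.37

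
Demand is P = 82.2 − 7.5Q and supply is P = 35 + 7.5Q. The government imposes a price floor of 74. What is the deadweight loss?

Competitive equilibrium: 82.2 − 7.5Q = 35 + 7.5Q → Q* = 3.1467, P* = 58.6.
At the floor P = 74, quantity demanded = (82.2 − 74)/7.5 = 1.0933.
Sellers' marginal cost at Q' = 1.0933: 35 + 7.5·1.0933 = 43.1998.
ΔQ = 3.1467 − 1.0933 = 2.0534; wedge = 74 − 43.1998 = 30.8002.
Welfare loss = ½ × 2.0534 × 30.8002 = 31.62.

31.62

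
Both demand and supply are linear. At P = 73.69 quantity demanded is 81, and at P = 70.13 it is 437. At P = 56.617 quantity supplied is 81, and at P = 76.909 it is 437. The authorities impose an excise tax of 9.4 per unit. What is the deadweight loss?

Demand slope = (70.13 − 73.69)/(437 − 81) = −0.01, so P = 74.5 − 0.01Q.
Supply slope = (76.909 − 56.617)/(437 − 81) = 0.057, so P = 52 + 0.057Q.
Competitive equilibrium: 74.5 − 0.01Q = 52 + 0.057Q → Q* = 335.8209, P* = 71.1418.
With the tax, the buyer price exceeds the seller price by 9.4: (74.5 − 0.01Q) − (52 + 0.057Q) = 9.4 → Q' = 195.5224.
ΔQ = 335.8209 − 195.5224 = 140.2985; the wedge equals the tax, 9.4.
Welfare loss = ½ × 140.2985 × 9.4 = 659.40.

659.40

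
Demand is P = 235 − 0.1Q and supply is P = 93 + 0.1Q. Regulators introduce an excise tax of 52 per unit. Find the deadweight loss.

Competitive equilibrium: 235 − 0.1Q = 93 + 0.1Q → Q* = 710, P* = 164.
With the tax, the buyer price exceeds the seller price by 52: (235 − 0.1Q) − (93 + 0.1Q) = 52 → Q' = 450.
ΔQ = 710 − 450 = 260; the wedge equals the tax, 52.
Deadweight loss = ½ × 260 × 52 = 6760.

6760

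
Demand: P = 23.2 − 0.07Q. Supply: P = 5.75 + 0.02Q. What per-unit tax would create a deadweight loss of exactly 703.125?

Competitive equilibrium: 23.2 − 0.07Q = 5.75 + 0.02Q → Q* = 193.8889, P* = 9.6278.
A tax t gives ΔQ = t/0.09 and wedge t, so DWL = t²/0.18.
t²/0.18 = 703.125 → t² = 126.5625 → t = 11.25.

11.25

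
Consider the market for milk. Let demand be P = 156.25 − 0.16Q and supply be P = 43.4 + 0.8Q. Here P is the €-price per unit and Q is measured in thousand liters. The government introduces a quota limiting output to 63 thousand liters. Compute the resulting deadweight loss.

Competitive equilibrium: 156.25 − 0.16Q = 43.4 + 0.8Q → Q* = 117.5521, P* = 137.4417.
At Q = 63: demand price = 156.25 − 0.16·63 = 146.17; supply price = 43.4 + 0.8·63 = 93.8.
ΔQ = 117.5521 − 63 = 54.5521; wedge = 146.17 − 93.8 = 52.37.
The triangle = ½ × 54.5521 × 52.37 = €1428.45 thousand.

€1428.45 thousand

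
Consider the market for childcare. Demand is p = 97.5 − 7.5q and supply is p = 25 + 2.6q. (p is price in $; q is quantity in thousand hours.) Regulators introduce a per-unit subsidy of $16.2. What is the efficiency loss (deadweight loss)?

Competitive equilibrium: 97.5 − 7.5q = 25 + 2.6q → q* = 7.1782, p* = 43.6634.
The subsidy lowers effective supply by 16.2: p = 8.8 + 2.6q.
New quantity: 97.5 − 7.5q = 8.8 + 2.6q → q' = 8.7822.
Overproduction Δq = 8.7822 − 7.1782 = 1.604; wedge = subsidy = 16.2.
DWL = ½ × 1.604 × 16.2 = $12.99 thousand.

$12.99 thousand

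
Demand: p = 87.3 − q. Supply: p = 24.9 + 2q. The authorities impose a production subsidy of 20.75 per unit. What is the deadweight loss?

Competitive equilibrium: 87.3 − q = 24.9 + 2q → q* = 20.8, p* = 66.5.
The subsidy lowers effective supply by 20.75: p = 4.15 + 2q.
New quantity: 87.3 − q = 4.15 + 2q → q' = 27.7167.
Overproduction Δq = 27.7167 − 20.8 = 6.9167; wedge = subsidy = 20.75.
Welfare loss = ½ × 6.9167 × 20.75 = 71.76.

71.76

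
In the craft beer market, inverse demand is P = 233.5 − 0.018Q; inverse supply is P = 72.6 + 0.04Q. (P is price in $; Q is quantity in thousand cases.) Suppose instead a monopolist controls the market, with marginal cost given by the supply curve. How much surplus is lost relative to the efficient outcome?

$12519.07 thousand

Competitive equilibrium: 233.5 − 0.018Q = 72.6 + 0.04Q → Q* = 2774.1379, P* = 183.5655.
Marginal revenue: MR = 233.5 − 0.036Q. Set MR = MC: 233.5 − 0.036Q = 72.6 + 0.04Q → Q_m = 2117.1053.
Price P_m = 233.5 − 0.018·2117.1053 = 195.3921; MC(Q_m) = 72.6 + 0.04·2117.1053 = 157.2842.
Competitive Q* = 2774.1379, so ΔQ = 657.0326; wedge = 195.3921 − 157.2842 = 38.1079.
Deadweight loss = ½ × 657.0326 × 38.1079 = $12519.07 thousand.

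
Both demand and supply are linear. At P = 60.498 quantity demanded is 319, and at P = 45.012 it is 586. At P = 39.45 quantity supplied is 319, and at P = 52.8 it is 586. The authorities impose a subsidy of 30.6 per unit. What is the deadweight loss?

Demand slope = (45.012 − 60.498)/(586 − 319) = −0.058, so P = 79 − 0.058Q.
Supply slope = (52.8 − 39.45)/(586 − 319) = 0.05, so P = 23.5 + 0.05Q.
Competitive equilibrium: 79 − 0.058Q = 23.5 + 0.05Q → Q* = 513.8889, P* = 49.1944.
The subsidy lowers effective supply by 30.6: P = 0.05Q − 7.1.
New quantity: 79 − 0.058Q = 0.05Q − 7.1 → Q' = 797.2222.
Overproduction ΔQ = 797.2222 − 513.8889 = 283.3333; wedge = subsidy = 30.6.
The triangle = ½ × 283.3333 × 30.6 = 4335.

4335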